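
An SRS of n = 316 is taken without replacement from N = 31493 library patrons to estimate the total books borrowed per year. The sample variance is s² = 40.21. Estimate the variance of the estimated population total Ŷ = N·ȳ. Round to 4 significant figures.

1.249 × 10^8

Var(Ŷ) = N²·Var(ȳ) = N²·(1 − n/N)·s²/n.
f = 316/31493 = 0.01003398; Var(ȳ) = 0.98996602·40.21/316 = 0.12597004.
Var(Ŷ) = 31493² · 0.12597004 = 1.2493823 × 10^8.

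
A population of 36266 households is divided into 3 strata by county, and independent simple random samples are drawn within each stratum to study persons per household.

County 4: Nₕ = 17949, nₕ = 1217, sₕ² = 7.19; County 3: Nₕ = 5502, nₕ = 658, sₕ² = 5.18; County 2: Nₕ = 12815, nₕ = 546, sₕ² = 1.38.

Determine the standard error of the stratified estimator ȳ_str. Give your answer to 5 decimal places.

Var(ȳ_str) = Σₕ Wₕ²(1 − fₕ)sₕ²/nₕ with Wₕ = Nₕ/N, N = 36266.
County 4: Wₕ = 0.49492638; term = 0.49492638²·(1 − 0.06780322)·7.19/1217 = 0.0013490471.
County 3: Wₕ = 0.15171235; term = 0.15171235²·(1 − 0.11959288)·5.18/658 = 1.5952519 × 10^-4.
County 2: Wₕ = 0.35336128; term = 0.35336128²·(1 − 0.04260632)·1.38/546 = 3.0214465 × 10^-4.
Sum = 0.0018107169.
SE = √(0.0018107169) = 0.04255.

0.04255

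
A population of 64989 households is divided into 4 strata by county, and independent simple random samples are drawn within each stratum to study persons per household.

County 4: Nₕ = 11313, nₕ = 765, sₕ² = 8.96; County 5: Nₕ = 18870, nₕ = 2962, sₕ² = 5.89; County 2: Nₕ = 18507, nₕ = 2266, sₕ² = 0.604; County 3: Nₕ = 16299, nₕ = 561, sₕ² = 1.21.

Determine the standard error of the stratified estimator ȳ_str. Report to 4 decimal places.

0.0249

Var(ȳ_str) = Σₕ Wₕ²(1 − fₕ)sₕ²/nₕ with Wₕ = Nₕ/N, N = 64989.
County 4: Wₕ = 0.17407561; term = 0.17407561²·(1 − 0.06762132)·8.96/765 = 3.3091372 × 10^-4.
County 5: Wₕ = 0.29035683; term = 0.29035683²·(1 − 0.15696873)·5.89/2962 = 1.4133119 × 10^-4.
County 2: Wₕ = 0.28477127; term = 0.28477127²·(1 − 0.12244016)·0.604/2266 = 1.8969073 × 10^-5.
County 3: Wₕ = 0.25079629; term = 0.25079629²·(1 − 0.03441929)·1.21/561 = 1.3099457 × 10^-4.
Sum = 6.2220855 × 10^-4.
SE = √(6.2220855 × 10^-4) = 0.0249.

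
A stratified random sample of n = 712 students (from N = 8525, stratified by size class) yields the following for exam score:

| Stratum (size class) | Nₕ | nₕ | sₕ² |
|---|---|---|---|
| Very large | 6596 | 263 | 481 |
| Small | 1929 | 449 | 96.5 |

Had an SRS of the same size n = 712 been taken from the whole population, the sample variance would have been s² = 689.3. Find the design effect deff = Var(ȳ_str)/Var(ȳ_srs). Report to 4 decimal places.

Var(ȳ_str) = Σ Wₕ²(1−fₕ)sₕ²/nₕ with Wₕ = Nₕ/8525:
  Very large: (6596/8525)²·(1−263/6596)·481/263 = 1.0512129
  Small: (1929/8525)²·(1−449/1929)·96.5/449 = 0.008442793
  → Var(ȳ_str) = 1.0596557.
Var(ȳ_srs) = (1 − 712/8525)·689.3/712 = 0.88726167.
deff = 1.0596557 / 0.88726167 = 1.1943.

1.1943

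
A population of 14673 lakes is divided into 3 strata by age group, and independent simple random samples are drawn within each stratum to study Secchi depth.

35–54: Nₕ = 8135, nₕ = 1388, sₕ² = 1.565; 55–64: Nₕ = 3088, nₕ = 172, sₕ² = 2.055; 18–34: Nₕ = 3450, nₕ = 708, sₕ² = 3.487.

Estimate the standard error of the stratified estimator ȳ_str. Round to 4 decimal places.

0.0317

Var(ȳ_str) = Σₕ Wₕ²(1 − fₕ)sₕ²/nₕ with Wₕ = Nₕ/N, N = 14673.
35–54: Wₕ = 0.55441968; term = 0.55441968²·(1 − 0.17062077)·1.565/1388 = 2.8744536 × 10^-4.
55–64: Wₕ = 0.21045458; term = 0.21045458²·(1 − 0.05569948)·2.055/172 = 4.9970116 × 10^-4.
18–34: Wₕ = 0.23512574; term = 0.23512574²·(1 − 0.20521739)·3.487/708 = 2.1640505 × 10^-4.
Sum = 0.0010035516.
SE = √(0.0010035516) = 0.0317.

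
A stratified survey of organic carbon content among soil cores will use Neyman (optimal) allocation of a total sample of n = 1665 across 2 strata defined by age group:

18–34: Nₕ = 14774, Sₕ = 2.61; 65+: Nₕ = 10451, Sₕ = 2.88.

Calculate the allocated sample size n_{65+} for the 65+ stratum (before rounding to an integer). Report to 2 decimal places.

729.91

Neyman allocation: nₕ = n·NₕSₕ / Σⱼ NⱼSⱼ.
Σ NⱼSⱼ = 14774·2.61 + 10451·2.88 = 68659.02.
n_{65+} = 1665·10451·2.88 / 68659.02 = 729.91.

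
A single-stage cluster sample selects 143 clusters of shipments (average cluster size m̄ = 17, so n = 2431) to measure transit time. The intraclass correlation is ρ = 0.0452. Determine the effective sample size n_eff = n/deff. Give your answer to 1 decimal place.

deff = 1 + (17 − 1)·0.0452 = 1 + 0.7232 = 1.7232.
n_eff = 2431 / 1.7232 = 1410.7.

1410.7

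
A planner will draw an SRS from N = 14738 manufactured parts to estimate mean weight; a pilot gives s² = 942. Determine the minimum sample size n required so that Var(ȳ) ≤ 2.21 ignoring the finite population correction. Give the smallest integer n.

Without fpc, n₀ = s²/D = 942/2.21 = 426.2443.
Rounding up, n = 427.

427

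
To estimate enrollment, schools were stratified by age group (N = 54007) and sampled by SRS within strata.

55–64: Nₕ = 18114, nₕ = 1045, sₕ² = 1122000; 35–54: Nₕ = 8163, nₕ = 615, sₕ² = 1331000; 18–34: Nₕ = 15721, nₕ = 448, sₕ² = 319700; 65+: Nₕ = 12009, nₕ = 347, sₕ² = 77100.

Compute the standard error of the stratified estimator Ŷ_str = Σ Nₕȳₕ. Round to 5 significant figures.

Var(Ŷ_str) = Σₕ Nₕ²(1 − fₕ)sₕ²/nₕ.
55–64: 18114²·(1 − 1045/18114)·1122000/1045 = 3.3197013 × 10^11.
35–54: 8163²·(1 − 615/8163)·1331000/615 = 1.3334742 × 10^11.
18–34: 15721²·(1 − 448/15721)·319700/448 = 1.7134409 × 10^11.
65+: 12009²·(1 − 347/12009)·77100/347 = 3.1117506 × 10^10.
Sum = 6.6777915 × 10^11.
SE = √(6.6777915 × 10^11) = 817180.

817180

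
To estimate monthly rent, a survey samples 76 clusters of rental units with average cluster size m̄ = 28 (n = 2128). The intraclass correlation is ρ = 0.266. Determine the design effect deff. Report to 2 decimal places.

deff = 1 + (28 − 1)·0.266 = 1 + 7.182 = 8.182.

8.18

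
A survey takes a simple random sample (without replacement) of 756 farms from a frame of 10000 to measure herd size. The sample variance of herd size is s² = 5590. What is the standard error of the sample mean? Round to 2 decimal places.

2.61

Under SRS without replacement, Var(ȳ) = (1 − f)·s²/n with f = n/N = 756/10000 = 0.07560000.
Var(ȳ) = (1 − 0.07560000)·5590/756 = 0.92440000·7.3941799 = 6.8351799.
SE(ȳ) = √(6.8351799) = 2.61.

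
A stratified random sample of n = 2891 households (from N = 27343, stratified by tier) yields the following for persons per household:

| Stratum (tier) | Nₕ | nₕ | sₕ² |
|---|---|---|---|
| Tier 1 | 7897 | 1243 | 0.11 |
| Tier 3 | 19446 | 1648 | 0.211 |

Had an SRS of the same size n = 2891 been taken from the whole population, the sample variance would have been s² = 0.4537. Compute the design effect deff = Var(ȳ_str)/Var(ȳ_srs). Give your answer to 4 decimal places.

0.4666

Var(ȳ_str) = Σ Wₕ²(1−fₕ)sₕ²/nₕ with Wₕ = Nₕ/27343:
  Tier 1: (7897/27343)²·(1−1243/7897)·0.11/1243 = 6.2197677 × 10^-6
  Tier 3: (19446/27343)²·(1−1648/19446)·0.211/1648 = 5.9269929 × 10^-5
  → Var(ȳ_str) = 6.5489697 × 10^-5.
Var(ȳ_srs) = (1 − 2891/27343)·0.4537/2891 = 1.403424 × 10^-4.
deff = (6.5489697 × 10^-5) / (1.403424 × 10^-4) = 0.4666.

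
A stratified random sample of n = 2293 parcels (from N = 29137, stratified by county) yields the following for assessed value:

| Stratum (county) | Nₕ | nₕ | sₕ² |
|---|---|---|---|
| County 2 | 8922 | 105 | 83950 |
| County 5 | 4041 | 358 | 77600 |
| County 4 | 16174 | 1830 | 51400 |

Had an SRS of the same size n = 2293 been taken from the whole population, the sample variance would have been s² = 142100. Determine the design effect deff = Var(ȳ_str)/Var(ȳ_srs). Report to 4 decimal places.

Var(ȳ_str) = Σ Wₕ²(1−fₕ)sₕ²/nₕ with Wₕ = Nₕ/29137:
  County 2: (8922/29137)²·(1−105/8922)·83950/105 = 74.084063
  County 5: (4041/29137)²·(1−358/4041)·77600/358 = 3.799965
  County 4: (16174/29137)²·(1−1830/16174)·51400/1830 = 7.6755601
  → Var(ȳ_str) = 85.559588.
Var(ȳ_srs) = (1 − 2293/29137)·142100/2293 = 57.094256.
deff = 85.559588 / 57.094256 = 1.4986.

1.4986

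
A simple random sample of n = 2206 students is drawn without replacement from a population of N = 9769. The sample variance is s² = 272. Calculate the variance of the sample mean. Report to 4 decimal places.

Under SRS without replacement, Var(ȳ) = (1 − f)·s²/n with f = n/N = 2206/9769 = 0.22581636.
Var(ȳ) = (1 − 0.22581636)·272/2206 = 0.77418364·0.12330009 = 0.095456913.

0.0955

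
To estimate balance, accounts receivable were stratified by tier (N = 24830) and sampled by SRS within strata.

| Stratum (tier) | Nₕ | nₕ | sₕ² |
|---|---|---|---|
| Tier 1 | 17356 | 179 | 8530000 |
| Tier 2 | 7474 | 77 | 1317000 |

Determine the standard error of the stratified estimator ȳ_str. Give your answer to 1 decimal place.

Var(ȳ_str) = Σₕ Wₕ²(1 − fₕ)sₕ²/nₕ with Wₕ = Nₕ/N, N = 24830.
Tier 1: Wₕ = 0.69899315; term = 0.69899315²·(1 − 0.01031344)·8530000/179 = 23043.026.
Tier 2: Wₕ = 0.30100685; term = 0.30100685²·(1 − 0.01030238)·1317000/77 = 1533.735.
Sum = 24576.761.
SE = √(24576.761) = 156.8.

156.8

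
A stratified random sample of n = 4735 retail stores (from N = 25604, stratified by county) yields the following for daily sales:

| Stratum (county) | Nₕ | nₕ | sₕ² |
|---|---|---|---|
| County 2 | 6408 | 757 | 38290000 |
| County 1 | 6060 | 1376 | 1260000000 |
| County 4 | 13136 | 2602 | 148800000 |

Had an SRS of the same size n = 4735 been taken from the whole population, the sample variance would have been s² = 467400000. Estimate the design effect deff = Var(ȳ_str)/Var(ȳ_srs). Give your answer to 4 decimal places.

0.6775

Var(ȳ_str) = Σ Wₕ²(1−fₕ)sₕ²/nₕ with Wₕ = Nₕ/25604:
  County 2: (6408/25604)²·(1−757/6408)·38290000/757 = 2793.9695
  County 1: (6060/25604)²·(1−1376/6060)·1260000000/1376 = 39648.429
  County 4: (13136/25604)²·(1−2602/13136)·148800000/2602 = 12070.811
  → Var(ȳ_str) = 54513.21.
Var(ȳ_srs) = (1 − 4735/25604)·467400000/4735 = 80456.761.
deff = 54513.21 / 80456.761 = 0.6775.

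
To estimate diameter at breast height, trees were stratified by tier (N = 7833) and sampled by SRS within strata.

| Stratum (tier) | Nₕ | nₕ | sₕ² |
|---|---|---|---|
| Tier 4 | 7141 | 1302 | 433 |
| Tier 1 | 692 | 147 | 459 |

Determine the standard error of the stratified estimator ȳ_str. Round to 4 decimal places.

0.4952

Var(ȳ_str) = Σₕ Wₕ²(1 − fₕ)sₕ²/nₕ with Wₕ = Nₕ/N, N = 7833.
Tier 4: Wₕ = 0.91165582; term = 0.91165582²·(1 − 0.18232741)·433/1302 = 0.22600506.
Tier 1: Wₕ = 0.08834418; term = 0.08834418²·(1 − 0.21242775)·459/147 = 0.019192948.
Sum = 0.24519801.
SE = √(0.24519801) = 0.4952.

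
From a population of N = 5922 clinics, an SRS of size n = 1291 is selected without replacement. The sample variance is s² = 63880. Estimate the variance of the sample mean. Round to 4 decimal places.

38.6941

Under SRS without replacement, Var(ȳ) = (1 − f)·s²/n with f = n/N = 1291/5922 = 0.21800068.
Var(ȳ) = (1 − 0.21800068)·63880/1291 = 0.78199932·49.481022 = 38.694126.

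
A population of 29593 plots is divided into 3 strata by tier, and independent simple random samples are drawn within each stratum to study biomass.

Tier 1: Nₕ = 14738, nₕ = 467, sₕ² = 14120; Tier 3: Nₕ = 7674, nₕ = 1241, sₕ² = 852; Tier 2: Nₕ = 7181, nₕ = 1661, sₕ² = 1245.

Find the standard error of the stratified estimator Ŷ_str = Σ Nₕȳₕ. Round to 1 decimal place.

Var(Ŷ_str) = Σₕ Nₕ²(1 − fₕ)sₕ²/nₕ.
Tier 1: 14738²·(1 − 467/14738)·14120/467 = 6.3593214 × 10^9.
Tier 3: 7674²·(1 − 1241/7674)·852/1241 = 3.3892465 × 10^7.
Tier 2: 7181²·(1 − 1661/7181)·1245/1661 = 2.9711442 × 10^7.
Sum = 6.4229253 × 10^9.
SE = √(6.4229253 × 10^9) = 80143.2.

80143.2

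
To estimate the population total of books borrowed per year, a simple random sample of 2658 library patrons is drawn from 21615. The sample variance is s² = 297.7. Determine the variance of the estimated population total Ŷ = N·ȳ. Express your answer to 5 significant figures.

Var(Ŷ) = N²·Var(ȳ) = N²·(1 − n/N)·s²/n.
f = 2658/21615 = 0.12297016; Var(ȳ) = 0.87702984·297.7/2658 = 0.098228662.
Var(Ŷ) = 21615² · 0.098228662 = 4.5893239 × 10^7.

4.5893 × 10^7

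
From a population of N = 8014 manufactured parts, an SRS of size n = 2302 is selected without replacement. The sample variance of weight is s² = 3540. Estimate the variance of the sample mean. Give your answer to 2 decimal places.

Under SRS without replacement, Var(ȳ) = (1 − f)·s²/n with f = n/N = 2302/8014 = 0.28724732.
Var(ȳ) = (1 − 0.28724732)·3540/2302 = 0.71275268·1.5377932 = 1.0960662.

1.10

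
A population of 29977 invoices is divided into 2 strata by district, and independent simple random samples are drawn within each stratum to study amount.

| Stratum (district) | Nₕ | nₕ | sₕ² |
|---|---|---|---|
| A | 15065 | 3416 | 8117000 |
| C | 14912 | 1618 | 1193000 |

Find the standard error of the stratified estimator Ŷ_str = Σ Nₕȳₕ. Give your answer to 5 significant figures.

750450

Var(Ŷ_str) = Σₕ Nₕ²(1 − fₕ)sₕ²/nₕ.
A: 15065²·(1 − 3416/15065)·8117000/3416 = 4.1699943 × 10^11.
C: 14912²·(1 − 1618/14912)·1193000/1618 = 1.461684 × 10^11.
Sum = 5.6316783 × 10^11.
SE = √(5.6316783 × 10^11) = 750450.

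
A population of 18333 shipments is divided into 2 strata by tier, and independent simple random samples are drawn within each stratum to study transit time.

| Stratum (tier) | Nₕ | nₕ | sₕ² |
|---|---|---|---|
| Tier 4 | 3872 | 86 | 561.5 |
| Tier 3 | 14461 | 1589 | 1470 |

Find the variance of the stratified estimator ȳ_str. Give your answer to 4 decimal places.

Var(ȳ_str) = Σₕ Wₕ²(1 − fₕ)sₕ²/nₕ with Wₕ = Nₕ/N, N = 18333.
Tier 4: Wₕ = 0.21120384; term = 0.21120384²·(1 − 0.02221074)·561.5/86 = 0.28477391.
Tier 3: Wₕ = 0.78879616; term = 0.78879616²·(1 − 0.10988175)·1470/1589 = 0.51235469.
Sum = 0.7971286.

0.7971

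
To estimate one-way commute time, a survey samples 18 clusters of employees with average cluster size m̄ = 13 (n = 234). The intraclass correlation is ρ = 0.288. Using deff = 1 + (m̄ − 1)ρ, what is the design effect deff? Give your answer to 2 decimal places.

4.46

deff = 1 + (13 − 1)·0.288 = 1 + 3.456 = 4.456.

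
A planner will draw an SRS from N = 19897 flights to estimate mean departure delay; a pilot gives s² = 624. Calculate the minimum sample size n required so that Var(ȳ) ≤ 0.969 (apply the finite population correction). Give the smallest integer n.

Without fpc, n₀ = s²/D = 624/0.969 = 643.9628.
With fpc, (1 − n/N)·s²/n ≤ D requires n ≥ n₀/(1 + n₀/N) = 643.9628/(1 + 643.9628/19897) = 623.7745.
Rounding up, n = 624.

624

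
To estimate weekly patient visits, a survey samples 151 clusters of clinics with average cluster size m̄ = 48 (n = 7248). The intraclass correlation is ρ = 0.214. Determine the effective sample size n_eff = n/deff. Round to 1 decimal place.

deff = 1 + (48 − 1)·0.214 = 1 + 10.058 = 11.058.
n_eff = 7248 / 11.058 = 655.5.

655.5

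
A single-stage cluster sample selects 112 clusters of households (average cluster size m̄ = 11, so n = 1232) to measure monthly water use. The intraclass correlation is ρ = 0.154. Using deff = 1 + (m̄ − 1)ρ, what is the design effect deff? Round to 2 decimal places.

deff = 1 + (11 − 1)·0.154 = 1 + 1.54 = 2.54.

2.54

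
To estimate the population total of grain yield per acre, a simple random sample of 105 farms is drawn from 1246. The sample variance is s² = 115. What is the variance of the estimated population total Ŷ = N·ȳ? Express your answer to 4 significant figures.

1.557 × 10^6

Var(Ŷ) = N²·Var(ȳ) = N²·(1 − n/N)·s²/n.
f = 105/1246 = 0.08426966; Var(ȳ) = 0.91573034·115/105 = 1.0029428.
Var(Ŷ) = 1246² · 1.0029428 = 1.5570847 × 10^6.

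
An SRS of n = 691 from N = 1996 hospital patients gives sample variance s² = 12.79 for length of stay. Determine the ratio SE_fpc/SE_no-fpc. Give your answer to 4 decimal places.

f = n/N = 691/1996 = 0.34619238.
SE_no-fpc = √(s²/n) = 0.13604928; SE_fpc = √((1−f)s²/n) = 0.11000723.
Ratio = √(1−f) = 0.80858371.

0.8086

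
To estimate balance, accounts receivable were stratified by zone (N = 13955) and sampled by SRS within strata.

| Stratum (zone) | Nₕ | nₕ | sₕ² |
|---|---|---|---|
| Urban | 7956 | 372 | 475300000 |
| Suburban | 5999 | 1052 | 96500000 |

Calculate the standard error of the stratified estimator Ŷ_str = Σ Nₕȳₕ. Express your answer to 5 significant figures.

8.9340 × 10^6

Var(Ŷ_str) = Σₕ Nₕ²(1 − fₕ)sₕ²/nₕ.
Urban: 7956²·(1 − 372/7956)·475300000/372 = 7.7093537 × 10^13.
Suburban: 5999²·(1 − 1052/5999)·96500000/1052 = 2.7222772 × 10^12.
Sum = 7.9815814 × 10^13.
SE = √(7.9815814 × 10^13) = 8.9340 × 10^6.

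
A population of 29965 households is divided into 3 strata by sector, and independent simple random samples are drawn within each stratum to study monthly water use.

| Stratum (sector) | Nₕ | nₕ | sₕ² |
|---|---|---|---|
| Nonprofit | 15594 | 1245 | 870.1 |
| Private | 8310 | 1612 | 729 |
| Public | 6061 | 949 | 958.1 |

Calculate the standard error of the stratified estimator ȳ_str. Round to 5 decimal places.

Var(ȳ_str) = Σₕ Wₕ²(1 − fₕ)sₕ²/nₕ with Wₕ = Nₕ/N, N = 29965.
Nonprofit: Wₕ = 0.52040714; term = 0.52040714²·(1 − 0.07983840)·870.1/1245 = 0.1741608.
Private: Wₕ = 0.27732354; term = 0.27732354²·(1 − 0.19398315)·729/1612 = 0.028033679.
Public: Wₕ = 0.20226931; term = 0.20226931²·(1 − 0.15657482)·958.1/949 = 0.034837838.
Sum = 0.23703232.
SE = √(0.23703232) = 0.48686.

0.48686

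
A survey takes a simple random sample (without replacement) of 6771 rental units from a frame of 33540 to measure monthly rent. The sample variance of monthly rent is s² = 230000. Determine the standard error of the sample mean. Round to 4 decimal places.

Under SRS without replacement, Var(ȳ) = (1 − f)·s²/n with f = n/N = 6771/33540 = 0.20187835.
Var(ȳ) = (1 − 0.20187835)·230000/6771 = 0.79812165·33.968395 = 27.110911.
SE(ȳ) = √(27.110911) = 5.2068.

5.2068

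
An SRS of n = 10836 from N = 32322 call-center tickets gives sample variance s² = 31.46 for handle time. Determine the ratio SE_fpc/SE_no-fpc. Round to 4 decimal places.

0.8153

f = n/N = 10836/32322 = 0.33525153.
SE_no-fpc = √(s²/n) = 0.053882143; SE_fpc = √((1−f)s²/n) = 0.043931247.
Ratio = √(1−f) = 0.81532108.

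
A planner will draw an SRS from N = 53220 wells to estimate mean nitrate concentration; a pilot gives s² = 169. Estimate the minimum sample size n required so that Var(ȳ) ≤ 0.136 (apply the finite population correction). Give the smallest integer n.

Without fpc, n₀ = s²/D = 169/0.136 = 1242.6471.
With fpc, (1 − n/N)·s²/n ≤ D requires n ≥ n₀/(1 + n₀/N) = 1242.6471/(1 + 1242.6471/53220) = 1214.2942.
Rounding up, n = 1215.

1215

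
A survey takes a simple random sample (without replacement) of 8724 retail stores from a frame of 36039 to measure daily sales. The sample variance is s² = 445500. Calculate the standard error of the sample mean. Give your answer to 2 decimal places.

Under SRS without replacement, Var(ȳ) = (1 − f)·s²/n with f = n/N = 8724/36039 = 0.24207109.
Var(ȳ) = (1 − 0.24207109)·445500/8724 = 0.75792891·51.066025 = 38.704417.
SE(ȳ) = √(38.704417) = 6.22.

6.22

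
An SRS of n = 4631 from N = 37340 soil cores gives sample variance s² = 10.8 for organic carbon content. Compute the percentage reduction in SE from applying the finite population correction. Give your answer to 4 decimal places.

f = n/N = 4631/37340 = 0.12402250.
SE_no-fpc = √(s²/n) = 0.048291922; SE_fpc = √((1−f)s²/n) = 0.045198182.
Ratio = √(1−f) = 0.93593670. Reduction = 100·(1 − 0.93593670) = 6.4063%.

6.4063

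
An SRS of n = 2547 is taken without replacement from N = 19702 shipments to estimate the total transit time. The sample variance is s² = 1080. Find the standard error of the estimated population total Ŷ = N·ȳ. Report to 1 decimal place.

11971.5

Var(Ŷ) = N²·Var(ȳ) = N²·(1 − n/N)·s²/n.
f = 2547/19702 = 0.12927622; Var(ȳ) = 0.87072378·1080/2547 = 0.3692115.
Var(Ŷ) = 19702² · 0.3692115 = 1.4331639 × 10^8.
SE(Ŷ) = √(1.4331639 × 10^8) = 11971.5.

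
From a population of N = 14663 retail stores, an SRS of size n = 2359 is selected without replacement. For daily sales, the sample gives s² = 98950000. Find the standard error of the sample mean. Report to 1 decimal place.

Under SRS without replacement, Var(ȳ) = (1 − f)·s²/n with f = n/N = 2359/14663 = 0.16088113.
Var(ȳ) = (1 − 0.16088113)·98950000/2359 = 0.83911887·41945.74 = 35197.462.
SE(ȳ) = √(35197.462) = 187.6.

187.6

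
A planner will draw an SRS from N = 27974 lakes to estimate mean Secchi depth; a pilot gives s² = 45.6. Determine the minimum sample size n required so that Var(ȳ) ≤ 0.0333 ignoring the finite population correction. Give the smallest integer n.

Without fpc, n₀ = s²/D = 45.6/0.0333 = 1369.3694.
Rounding up, n = 1370.

1370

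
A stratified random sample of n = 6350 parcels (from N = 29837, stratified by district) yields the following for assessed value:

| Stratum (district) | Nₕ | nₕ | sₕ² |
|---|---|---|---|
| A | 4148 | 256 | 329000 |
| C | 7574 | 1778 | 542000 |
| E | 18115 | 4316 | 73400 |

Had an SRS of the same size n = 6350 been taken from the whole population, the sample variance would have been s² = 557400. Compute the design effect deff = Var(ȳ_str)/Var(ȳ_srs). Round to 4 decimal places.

Var(ȳ_str) = Σ Wₕ²(1−fₕ)sₕ²/nₕ with Wₕ = Nₕ/29837:
  A: (4148/29837)²·(1−256/4148)·329000/256 = 23.305434
  C: (7574/29837)²·(1−1778/7574)·542000/1778 = 15.031797
  E: (18115/29837)²·(1−4316/18115)·73400/4316 = 4.7751857
  → Var(ȳ_str) = 43.112417.
Var(ȳ_srs) = (1 − 6350/29837)·557400/6350 = 69.098025.
deff = 43.112417 / 69.098025 = 0.6239.

0.6239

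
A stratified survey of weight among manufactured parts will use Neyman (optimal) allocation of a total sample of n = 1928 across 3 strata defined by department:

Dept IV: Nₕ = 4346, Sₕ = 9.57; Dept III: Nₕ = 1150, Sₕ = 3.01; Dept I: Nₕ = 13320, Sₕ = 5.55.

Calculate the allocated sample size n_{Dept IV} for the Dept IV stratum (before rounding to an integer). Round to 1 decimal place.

674.0

Neyman allocation: nₕ = n·NₕSₕ / Σⱼ NⱼSⱼ.
Σ NⱼSⱼ = 4346·9.57 + 1150·3.01 + 13320·5.55 = 118978.72.
n_{Dept IV} = 1928·4346·9.57 / 118978.72 = 674.0.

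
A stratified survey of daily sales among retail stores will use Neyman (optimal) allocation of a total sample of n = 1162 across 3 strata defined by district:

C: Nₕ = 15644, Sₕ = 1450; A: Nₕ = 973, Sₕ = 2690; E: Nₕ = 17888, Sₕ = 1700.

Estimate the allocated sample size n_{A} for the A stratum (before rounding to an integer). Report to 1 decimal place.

Neyman allocation: nₕ = n·NₕSₕ / Σⱼ NⱼSⱼ.
Σ NⱼSⱼ = 15644·1450 + 973·2690 + 17888·1700 = 5.571077 × 10^7.
n_{A} = 1162·973·2690 / (5.571077 × 10^7) = 54.6.

54.6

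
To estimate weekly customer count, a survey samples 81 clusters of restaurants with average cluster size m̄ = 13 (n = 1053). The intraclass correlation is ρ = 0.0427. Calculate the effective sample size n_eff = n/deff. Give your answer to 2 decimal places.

deff = 1 + (13 − 1)·0.0427 = 1 + 0.5124 = 1.5124.
n_eff = 1053 / 1.5124 = 696.24.

696.24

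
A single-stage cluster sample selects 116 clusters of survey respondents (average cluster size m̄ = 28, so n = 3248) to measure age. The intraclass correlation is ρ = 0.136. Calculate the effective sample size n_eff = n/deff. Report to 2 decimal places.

695.21

deff = 1 + (28 − 1)·0.136 = 1 + 3.672 = 4.672.
n_eff = 3248 / 4.672 = 695.21.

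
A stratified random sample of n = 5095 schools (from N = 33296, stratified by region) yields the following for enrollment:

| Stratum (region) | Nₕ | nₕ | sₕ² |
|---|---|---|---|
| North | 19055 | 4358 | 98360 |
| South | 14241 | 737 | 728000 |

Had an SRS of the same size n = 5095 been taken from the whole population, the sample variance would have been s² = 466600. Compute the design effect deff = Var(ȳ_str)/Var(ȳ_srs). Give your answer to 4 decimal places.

Var(ȳ_str) = Σ Wₕ²(1−fₕ)sₕ²/nₕ with Wₕ = Nₕ/33296:
  North: (19055/33296)²·(1−4358/19055)·98360/4358 = 5.7014434
  South: (14241/33296)²·(1−737/14241)·728000/737 = 171.34944
  → Var(ȳ_str) = 177.05088.
Var(ȳ_srs) = (1 − 5095/33296)·466600/5095 = 77.566285.
deff = 177.05088 / 77.566285 = 2.2826.

2.2826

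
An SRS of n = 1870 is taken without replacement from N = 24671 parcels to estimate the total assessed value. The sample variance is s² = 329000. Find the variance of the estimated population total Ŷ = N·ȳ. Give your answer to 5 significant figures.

9.8968 × 10^10

Var(Ŷ) = N²·Var(ȳ) = N²·(1 − n/N)·s²/n.
f = 1870/24671 = 0.07579750; Var(ȳ) = 0.92420250·329000/1870 = 162.60033.
Var(Ŷ) = 24671² · 162.60033 = 9.8968031 × 10^10.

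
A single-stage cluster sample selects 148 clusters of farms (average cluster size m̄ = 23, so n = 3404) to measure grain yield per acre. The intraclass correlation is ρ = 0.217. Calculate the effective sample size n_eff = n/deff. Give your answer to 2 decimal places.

589.54

deff = 1 + (23 − 1)·0.217 = 1 + 4.774 = 5.774.
n_eff = 3404 / 5.774 = 589.54.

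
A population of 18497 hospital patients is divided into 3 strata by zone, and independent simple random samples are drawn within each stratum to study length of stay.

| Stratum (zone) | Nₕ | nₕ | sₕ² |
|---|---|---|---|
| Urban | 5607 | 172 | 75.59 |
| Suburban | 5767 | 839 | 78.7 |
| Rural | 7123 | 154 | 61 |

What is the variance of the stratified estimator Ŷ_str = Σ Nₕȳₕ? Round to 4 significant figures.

3.572 × 10^7

Var(Ŷ_str) = Σₕ Nₕ²(1 − fₕ)sₕ²/nₕ.
Urban: 5607²·(1 − 172/5607)·75.59/172 = 1.3392634 × 10^7.
Suburban: 5767²·(1 − 839/5767)·78.7/839 = 2.665836 × 10^6.
Rural: 7123²·(1 − 154/7123)·61/154 = 1.9662671 × 10^7.
Sum = 3.5721141 × 10^7.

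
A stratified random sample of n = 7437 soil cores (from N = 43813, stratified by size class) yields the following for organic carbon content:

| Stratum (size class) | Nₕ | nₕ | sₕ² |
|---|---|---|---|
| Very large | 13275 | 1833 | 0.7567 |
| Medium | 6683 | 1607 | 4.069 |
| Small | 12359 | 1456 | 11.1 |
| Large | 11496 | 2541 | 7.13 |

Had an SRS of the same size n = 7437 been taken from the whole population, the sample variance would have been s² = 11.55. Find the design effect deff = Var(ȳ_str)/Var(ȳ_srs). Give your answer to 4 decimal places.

0.5918

Var(ȳ_str) = Σ Wₕ²(1−fₕ)sₕ²/nₕ with Wₕ = Nₕ/43813:
  Very large: (13275/43813)²·(1−1833/13275)·0.7567/1833 = 3.2665684 × 10^-5
  Medium: (6683/43813)²·(1−1607/6683)·4.069/1607 = 4.4746483 × 10^-5
  Small: (12359/43813)²·(1−1456/12359)·11.1/1456 = 5.3516163 × 10^-4
  Large: (11496/43813)²·(1−2541/11496)·7.13/2541 = 1.5048431 × 10^-4
  → Var(ȳ_str) = 7.6305811 × 10^-4.
Var(ȳ_srs) = (1 − 7437/43813)·11.55/7437 = 0.0012894252.
deff = (7.6305811 × 10^-4) / 0.0012894252 = 0.5918.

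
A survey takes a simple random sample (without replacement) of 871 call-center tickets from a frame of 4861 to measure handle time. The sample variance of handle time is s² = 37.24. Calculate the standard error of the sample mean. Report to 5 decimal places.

Under SRS without replacement, Var(ȳ) = (1 − f)·s²/n with f = n/N = 871/4861 = 0.17918124.
Var(ȳ) = (1 − 0.17918124)·37.24/871 = 0.82081876·0.042755454 = 0.035094478.
SE(ȳ) = √(0.035094478) = 0.18734.

0.18734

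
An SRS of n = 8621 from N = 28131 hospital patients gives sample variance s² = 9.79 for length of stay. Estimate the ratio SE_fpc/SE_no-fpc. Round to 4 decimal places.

f = n/N = 8621/28131 = 0.30645907.
SE_no-fpc = √(s²/n) = 0.033698652; SE_fpc = √((1−f)s²/n) = 0.028063935.
Ratio = √(1−f) = 0.83279105.

0.8328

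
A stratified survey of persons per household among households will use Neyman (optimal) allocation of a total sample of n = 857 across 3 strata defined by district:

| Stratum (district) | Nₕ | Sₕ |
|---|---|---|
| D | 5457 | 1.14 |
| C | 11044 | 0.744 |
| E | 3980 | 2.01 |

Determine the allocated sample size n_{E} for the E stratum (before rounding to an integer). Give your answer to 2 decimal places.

Neyman allocation: nₕ = n·NₕSₕ / Σⱼ NⱼSⱼ.
Σ NⱼSⱼ = 5457·1.14 + 11044·0.744 + 3980·2.01 = 22437.516.
n_{E} = 857·3980·2.01 / 22437.516 = 305.55.

305.55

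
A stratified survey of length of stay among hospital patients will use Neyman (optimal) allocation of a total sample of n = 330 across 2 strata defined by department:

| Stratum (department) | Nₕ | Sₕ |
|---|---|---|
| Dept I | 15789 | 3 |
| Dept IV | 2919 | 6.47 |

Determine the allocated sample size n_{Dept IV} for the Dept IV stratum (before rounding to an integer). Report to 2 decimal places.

Neyman allocation: nₕ = n·NₕSₕ / Σⱼ NⱼSⱼ.
Σ NⱼSⱼ = 15789·3 + 2919·6.47 = 66252.93.
n_{Dept IV} = 330·2919·6.47 / 66252.93 = 94.07.

94.07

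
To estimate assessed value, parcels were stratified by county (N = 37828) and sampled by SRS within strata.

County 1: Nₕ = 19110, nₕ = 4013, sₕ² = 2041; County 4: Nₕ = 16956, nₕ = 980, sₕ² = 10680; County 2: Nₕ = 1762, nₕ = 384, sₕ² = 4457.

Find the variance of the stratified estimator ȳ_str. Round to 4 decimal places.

2.1853

Var(ȳ_str) = Σₕ Wₕ²(1 − fₕ)sₕ²/nₕ with Wₕ = Nₕ/N, N = 37828.
County 1: Wₕ = 0.50518135; term = 0.50518135²·(1 − 0.20999477)·2041/4013 = 0.10254121.
County 4: Wₕ = 0.44823940; term = 0.44823940²·(1 − 0.05779665)·10680/980 = 2.0630506.
County 2: Wₕ = 0.04657925; term = 0.04657925²·(1 − 0.21793417)·4457/384 = 0.019694265.
Sum = 2.1852861.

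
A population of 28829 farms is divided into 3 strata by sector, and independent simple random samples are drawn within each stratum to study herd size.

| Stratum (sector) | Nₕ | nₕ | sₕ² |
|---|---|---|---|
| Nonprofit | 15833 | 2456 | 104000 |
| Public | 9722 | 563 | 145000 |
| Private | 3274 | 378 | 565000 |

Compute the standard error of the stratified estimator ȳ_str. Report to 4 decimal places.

7.4456

Var(ȳ_str) = Σₕ Wₕ²(1 − fₕ)sₕ²/nₕ with Wₕ = Nₕ/N, N = 28829.
Nonprofit: Wₕ = 0.54920393; term = 0.54920393²·(1 − 0.15511906)·104000/2456 = 10.791151.
Public: Wₕ = 0.33722987; term = 0.33722987²·(1 − 0.05790990)·145000/563 = 27.593331.
Private: Wₕ = 0.11356620; term = 0.11356620²·(1 − 0.11545510)·565000/378 = 17.051976.
Sum = 55.436458.
SE = √(55.436458) = 7.4456.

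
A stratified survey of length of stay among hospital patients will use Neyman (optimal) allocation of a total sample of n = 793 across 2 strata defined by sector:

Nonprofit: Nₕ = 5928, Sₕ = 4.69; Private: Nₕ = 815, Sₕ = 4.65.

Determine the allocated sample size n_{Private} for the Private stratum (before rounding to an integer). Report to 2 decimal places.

95.13

Neyman allocation: nₕ = n·NₕSₕ / Σⱼ NⱼSⱼ.
Σ NⱼSⱼ = 5928·4.69 + 815·4.65 = 31592.07.
n_{Private} = 793·815·4.65 / 31592.07 = 95.13.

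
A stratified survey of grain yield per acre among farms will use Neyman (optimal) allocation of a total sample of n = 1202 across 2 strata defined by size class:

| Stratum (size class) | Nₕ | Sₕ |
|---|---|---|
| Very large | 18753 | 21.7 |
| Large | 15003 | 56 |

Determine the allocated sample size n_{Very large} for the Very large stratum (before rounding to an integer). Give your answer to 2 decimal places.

Neyman allocation: nₕ = n·NₕSₕ / Σⱼ NⱼSⱼ.
Σ NⱼSⱼ = 18753·21.7 + 15003·56 = 1.2471081 × 10^6.
n_{Very large} = 1202·18753·21.7 / (1.2471081 × 10^6) = 392.22.

392.22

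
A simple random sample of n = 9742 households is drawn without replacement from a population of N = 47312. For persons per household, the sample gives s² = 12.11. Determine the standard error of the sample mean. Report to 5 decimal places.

0.03142

Under SRS without replacement, Var(ȳ) = (1 − f)·s²/n with f = n/N = 9742/47312 = 0.20590971.
Var(ȳ) = (1 − 0.20590971)·12.11/9742 = 0.79409029·0.0012430712 = 9.8711081 × 10^-4.
SE(ȳ) = √(9.8711081 × 10^-4) = 0.03142.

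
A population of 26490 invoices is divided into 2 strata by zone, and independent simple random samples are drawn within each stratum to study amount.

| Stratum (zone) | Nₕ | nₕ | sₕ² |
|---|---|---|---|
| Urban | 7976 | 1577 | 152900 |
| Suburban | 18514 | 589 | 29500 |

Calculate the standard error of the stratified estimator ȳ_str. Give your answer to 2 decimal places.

5.54

Var(ȳ_str) = Σₕ Wₕ²(1 − fₕ)sₕ²/nₕ with Wₕ = Nₕ/N, N = 26490.
Urban: Wₕ = 0.30109475; term = 0.30109475²·(1 − 0.19771815)·152900/1577 = 7.0519485.
Suburban: Wₕ = 0.69890525; term = 0.69890525²·(1 − 0.03181376)·29500/589 = 23.686573.
Sum = 30.738522.
SE = √(30.738522) = 5.54.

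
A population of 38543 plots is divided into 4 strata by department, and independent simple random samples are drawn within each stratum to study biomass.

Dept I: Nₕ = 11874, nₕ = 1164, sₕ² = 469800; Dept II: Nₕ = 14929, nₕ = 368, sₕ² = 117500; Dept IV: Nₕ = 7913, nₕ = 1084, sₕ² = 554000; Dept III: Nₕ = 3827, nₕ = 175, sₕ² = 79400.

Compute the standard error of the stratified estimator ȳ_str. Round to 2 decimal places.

Var(ȳ_str) = Σₕ Wₕ²(1 − fₕ)sₕ²/nₕ with Wₕ = Nₕ/N, N = 38543.
Dept I: Wₕ = 0.30807150; term = 0.30807150²·(1 − 0.09802931)·469800/1164 = 34.550594.
Dept II: Wₕ = 0.38733363; term = 0.38733363²·(1 − 0.02465001)·117500/368 = 46.721948.
Dept IV: Wₕ = 0.20530317; term = 0.20530317²·(1 − 0.13698976)·554000/1084 = 18.590357.
Dept III: Wₕ = 0.09929170; term = 0.09929170²·(1 − 0.04572772)·79400/175 = 4.2685528.
Sum = 104.13145.
SE = √(104.13145) = 10.20.

10.20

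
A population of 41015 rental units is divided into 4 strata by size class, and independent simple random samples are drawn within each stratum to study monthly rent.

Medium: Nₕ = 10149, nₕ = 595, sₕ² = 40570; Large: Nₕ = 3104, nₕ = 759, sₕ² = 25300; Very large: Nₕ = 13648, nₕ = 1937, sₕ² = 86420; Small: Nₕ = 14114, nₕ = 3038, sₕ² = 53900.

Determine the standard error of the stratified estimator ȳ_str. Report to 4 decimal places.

3.1563

Var(ȳ_str) = Σₕ Wₕ²(1 − fₕ)sₕ²/nₕ with Wₕ = Nₕ/N, N = 41015.
Medium: Wₕ = 0.24744606; term = 0.24744606²·(1 − 0.05862647)·40570/595 = 3.9301679.
Large: Wₕ = 0.07567963; term = 0.07567963²·(1 − 0.24452320)·25300/759 = 0.14423075.
Very large: Wₕ = 0.33275631; term = 0.33275631²·(1 − 0.14192556)·86420/1937 = 4.2389882.
Small: Wₕ = 0.34411801; term = 0.34411801²·(1 − 0.21524727)·53900/3038 = 1.6487265.
Sum = 9.9621134.
SE = √(9.9621134) = 3.1563.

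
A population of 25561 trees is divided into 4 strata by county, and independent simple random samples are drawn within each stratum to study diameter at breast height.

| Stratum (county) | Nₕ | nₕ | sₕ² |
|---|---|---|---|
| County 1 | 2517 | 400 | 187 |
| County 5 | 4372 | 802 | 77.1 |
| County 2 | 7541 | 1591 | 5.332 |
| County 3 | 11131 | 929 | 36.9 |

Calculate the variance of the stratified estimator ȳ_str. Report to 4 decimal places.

Var(ȳ_str) = Σₕ Wₕ²(1 − fₕ)sₕ²/nₕ with Wₕ = Nₕ/N, N = 25561.
County 1: Wₕ = 0.09847033; term = 0.09847033²·(1 − 0.15891935)·187/400 = 0.0038126769.
County 5: Wₕ = 0.17104182; term = 0.17104182²·(1 − 0.18344007)·77.1/802 = 0.002296533.
County 2: Wₕ = 0.29501976; term = 0.29501976²·(1 − 0.21097998)·5.332/1591 = 2.3014958 × 10^-4.
County 3: Wₕ = 0.43546810; term = 0.43546810²·(1 − 0.08346061)·36.9/929 = 0.0069035818.
Sum = 0.013242941.

0.0132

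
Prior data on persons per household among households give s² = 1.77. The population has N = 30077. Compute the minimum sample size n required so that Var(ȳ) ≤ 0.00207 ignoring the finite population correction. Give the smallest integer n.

Without fpc, n₀ = s²/D = 1.77/0.00207 = 855.0725.
Rounding up, n = 856.

856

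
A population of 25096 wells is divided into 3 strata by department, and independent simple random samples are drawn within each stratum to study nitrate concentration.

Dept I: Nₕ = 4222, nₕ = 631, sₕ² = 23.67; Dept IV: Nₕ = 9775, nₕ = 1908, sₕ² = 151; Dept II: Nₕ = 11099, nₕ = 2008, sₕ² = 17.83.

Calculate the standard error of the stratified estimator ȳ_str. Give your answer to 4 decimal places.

0.1095

Var(ȳ_str) = Σₕ Wₕ²(1 − fₕ)sₕ²/nₕ with Wₕ = Nₕ/N, N = 25096.
Dept I: Wₕ = 0.16823398; term = 0.16823398²·(1 − 0.14945523)·23.67/631 = 9.03012 × 10^-4.
Dept IV: Wₕ = 0.38950430; term = 0.38950430²·(1 − 0.19519182)·151/1908 = 0.0096630779.
Dept II: Wₕ = 0.44226172; term = 0.44226172²·(1 − 0.18091720)·17.83/2008 = 0.0014225716.
Sum = 0.011988662.
SE = √(0.011988662) = 0.1095.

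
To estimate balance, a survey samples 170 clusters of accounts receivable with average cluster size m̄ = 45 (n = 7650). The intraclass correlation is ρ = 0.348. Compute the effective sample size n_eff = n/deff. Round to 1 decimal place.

deff = 1 + (45 − 1)·0.348 = 1 + 15.312 = 16.312.
n_eff = 7650 / 16.312 = 469.0.

469.0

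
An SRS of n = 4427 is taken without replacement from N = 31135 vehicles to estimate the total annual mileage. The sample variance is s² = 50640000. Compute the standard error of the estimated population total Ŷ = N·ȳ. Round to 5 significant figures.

3.0842 × 10^6

Var(Ŷ) = N²·Var(ȳ) = N²·(1 − n/N)·s²/n.
f = 4427/31135 = 0.14218725; Var(ȳ) = 0.85781275·50640000/4427 = 9812.4323.
Var(Ŷ) = 31135² · 9812.4323 = 9.5120563 × 10^12.
SE(Ŷ) = √(9.5120563 × 10^12) = 3.0842 × 10^6.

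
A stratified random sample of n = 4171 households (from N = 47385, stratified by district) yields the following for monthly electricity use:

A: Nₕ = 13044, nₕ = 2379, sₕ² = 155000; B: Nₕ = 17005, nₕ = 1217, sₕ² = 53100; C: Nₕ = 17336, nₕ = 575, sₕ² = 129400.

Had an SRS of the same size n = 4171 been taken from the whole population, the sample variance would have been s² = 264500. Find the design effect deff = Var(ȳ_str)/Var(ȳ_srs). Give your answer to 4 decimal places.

Var(ȳ_str) = Σ Wₕ²(1−fₕ)sₕ²/nₕ with Wₕ = Nₕ/47385:
  A: (13044/47385)²·(1−2379/13044)·155000/2379 = 4.0367061
  B: (17005/47385)²·(1−1217/17005)·53100/1217 = 5.2170611
  C: (17336/47385)²·(1−575/17336)·129400/575 = 29.122824
  → Var(ȳ_str) = 38.376591.
Var(ȳ_srs) = (1 − 4171/47385)·264500/4171 = 57.832114.
deff = 38.376591 / 57.832114 = 0.6636.

0.6636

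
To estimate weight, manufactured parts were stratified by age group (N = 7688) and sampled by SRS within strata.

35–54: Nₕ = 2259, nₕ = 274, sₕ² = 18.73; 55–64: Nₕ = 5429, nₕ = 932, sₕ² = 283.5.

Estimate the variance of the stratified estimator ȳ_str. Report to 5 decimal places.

0.13083

Var(ȳ_str) = Σₕ Wₕ²(1 − fₕ)sₕ²/nₕ with Wₕ = Nₕ/N, N = 7688.
35–54: Wₕ = 0.29383455; term = 0.29383455²·(1 − 0.12129261)·18.73/274 = 0.0051860561.
55–64: Wₕ = 0.70616545; term = 0.70616545²·(1 − 0.17167066)·283.5/932 = 0.12564729.
Sum = 0.13083335.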